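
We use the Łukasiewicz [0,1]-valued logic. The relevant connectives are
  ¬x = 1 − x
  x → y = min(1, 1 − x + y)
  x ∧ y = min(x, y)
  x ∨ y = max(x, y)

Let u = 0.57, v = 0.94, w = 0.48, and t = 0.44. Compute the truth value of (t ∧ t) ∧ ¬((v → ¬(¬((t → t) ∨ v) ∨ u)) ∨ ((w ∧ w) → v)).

0.00

t ∧ t = min(0.44, 0.44) = 0.44
t → t = min(1, 1 − 0.44 + 0.44) = min(1, 1.00) = 1.00
(t → t) ∨ v = max(1.00, 0.94) = 1.00
¬((t → t) ∨ v) = 1 − 1.00 = 0.00
¬((t → t) ∨ v) ∨ u = max(0.00, 0.57) = 0.57
¬(¬((t → t) ∨ v) ∨ u) = 1 − 0.57 = 0.43
v → ¬(¬((t → t) ∨ v) ∨ u) = min(1, 1 − 0.94 + 0.43) = min(1, 0.49) = 0.49
w ∧ w = min(0.48, 0.48) = 0.48
(w ∧ w) → v = min(1, 1 − 0.48 + 0.94) = min(1, 1.46) = 1.00
(v → ¬(¬((t → t) ∨ v) ∨ u)) ∨ ((w ∧ w) → v) = max(0.49, 1.00) = 1.00
¬((v → ¬(¬((t → t) ∨ v) ∨ u)) ∨ ((w ∧ w) → v)) = 1 − 1.00 = 0.00
(t ∧ t) ∧ ¬((v → ¬(¬((t → t) ∨ v) ∨ u)) ∨ ((w ∧ w) → v)) = min(0.44, 0.00) = 0.00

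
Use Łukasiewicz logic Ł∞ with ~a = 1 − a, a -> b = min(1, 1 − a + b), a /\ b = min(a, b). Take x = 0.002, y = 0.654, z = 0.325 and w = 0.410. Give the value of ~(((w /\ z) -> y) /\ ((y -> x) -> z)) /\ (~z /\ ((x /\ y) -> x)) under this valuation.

0.023

w /\ z = min(0.410, 0.325) = 0.325
(w /\ z) -> y = min(1, 1 − 0.325 + 0.654) = min(1, 1.329) = 1.000
y -> x = min(1, 1 − 0.654 + 0.002) = min(1, 0.348) = 0.348
(y -> x) -> z = min(1, 1 − 0.348 + 0.325) = min(1, 0.977) = 0.977
((w /\ z) -> y) /\ ((y -> x) -> z) = min(1.000, 0.977) = 0.977
~(((w /\ z) -> y) /\ ((y -> x) -> z)) = 1 − 0.977 = 0.023
~z = 1 − 0.325 = 0.675
x /\ y = min(0.002, 0.654) = 0.002
(x /\ y) -> x = min(1, 1 − 0.002 + 0.002) = min(1, 1.000) = 1.000
~z /\ ((x /\ y) -> x) = min(0.675, 1.000) = 0.675
~(((w /\ z) -> y) /\ ((y -> x) -> z)) /\ (~z /\ ((x /\ y) -> x)) = min(0.023, 0.675) = 0.023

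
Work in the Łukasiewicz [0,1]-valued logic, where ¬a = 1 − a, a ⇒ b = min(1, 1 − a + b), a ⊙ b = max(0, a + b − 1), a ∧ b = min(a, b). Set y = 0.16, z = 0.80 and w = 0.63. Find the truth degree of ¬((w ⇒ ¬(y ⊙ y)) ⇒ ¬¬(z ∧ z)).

y ⊙ y = max(0, 0.16 + 0.16 − 1) = max(0, -0.68) = 0.00
¬(y ⊙ y) = 1 − 0.00 = 1.00
w ⇒ ¬(y ⊙ y) = min(1, 1 − 0.63 + 1.00) = min(1, 1.37) = 1.00
z ∧ z = min(0.80, 0.80) = 0.80
¬(z ∧ z) = 1 − 0.80 = 0.20
¬¬(z ∧ z) = 1 − 0.20 = 0.80
(w ⇒ ¬(y ⊙ y)) ⇒ ¬¬(z ∧ z) = min(1, 1 − 1.00 + 0.80) = min(1, 0.80) = 0.80
¬((w ⇒ ¬(y ⊙ y)) ⇒ ¬¬(z ∧ z)) = 1 − 0.80 = 0.20

0.20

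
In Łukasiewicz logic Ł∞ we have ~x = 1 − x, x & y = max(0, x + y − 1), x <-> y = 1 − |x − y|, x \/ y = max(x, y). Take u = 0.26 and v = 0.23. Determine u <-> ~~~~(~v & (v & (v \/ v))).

0.74

~v = 1 − 0.23 = 0.77
v \/ v = max(0.23, 0.23) = 0.23
v & (v \/ v) = max(0, 0.23 + 0.23 − 1) = max(0, -0.54) = 0.00
~v & (v & (v \/ v)) = max(0, 0.77 + 0.00 − 1) = max(0, -0.23) = 0.00
~(~v & (v & (v \/ v))) = 1 − 0.00 = 1.00
~~(~v & (v & (v \/ v))) = 1 − 1.00 = 0.00
~~~(~v & (v & (v \/ v))) = 1 − 0.00 = 1.00
~~~~(~v & (v & (v \/ v))) = 1 − 1.00 = 0.00
u <-> ~~~~(~v & (v & (v \/ v))) = 1 − |0.26 − 0.00| = 1 − 0.26 = 0.74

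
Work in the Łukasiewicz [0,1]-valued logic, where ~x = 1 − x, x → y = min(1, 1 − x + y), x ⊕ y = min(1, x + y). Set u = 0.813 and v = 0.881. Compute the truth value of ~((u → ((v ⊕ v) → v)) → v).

v ⊕ v = min(1, 0.881 + 0.881) = min(1, 1.762) = 1.000
(v ⊕ v) → v = min(1, 1 − 1.000 + 0.881) = min(1, 0.881) = 0.881
u → ((v ⊕ v) → v) = min(1, 1 − 0.813 + 0.881) = min(1, 1.068) = 1.000
(u → ((v ⊕ v) → v)) → v = min(1, 1 − 1.000 + 0.881) = min(1, 0.881) = 0.881
~((u → ((v ⊕ v) → v)) → v) = 1 − 0.881 = 0.119

0.119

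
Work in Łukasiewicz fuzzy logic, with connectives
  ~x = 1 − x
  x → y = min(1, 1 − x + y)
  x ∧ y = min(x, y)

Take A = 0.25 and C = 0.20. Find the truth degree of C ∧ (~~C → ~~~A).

~C = 1 − 0.20 = 0.80
~~C = 1 − 0.80 = 0.20
~A = 1 − 0.25 = 0.75
~~A = 1 − 0.75 = 0.25
~~~A = 1 − 0.25 = 0.75
~~C → ~~~A = min(1, 1 − 0.20 + 0.75) = min(1, 1.55) = 1.00
C ∧ (~~C → ~~~A) = min(0.20, 1.00) = 0.20

0.20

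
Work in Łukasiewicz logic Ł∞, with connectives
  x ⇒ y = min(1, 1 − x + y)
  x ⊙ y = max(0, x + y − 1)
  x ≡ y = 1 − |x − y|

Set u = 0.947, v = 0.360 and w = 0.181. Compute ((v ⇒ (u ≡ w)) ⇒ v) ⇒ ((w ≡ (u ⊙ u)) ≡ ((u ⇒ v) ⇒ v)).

0.854

u ≡ w = 1 − |0.947 − 0.181| = 1 − 0.766 = 0.234
v ⇒ (u ≡ w) = min(1, 1 − 0.360 + 0.234) = min(1, 0.874) = 0.874
(v ⇒ (u ≡ w)) ⇒ v = min(1, 1 − 0.874 + 0.360) = min(1, 0.486) = 0.486
u ⊙ u = max(0, 0.947 + 0.947 − 1) = max(0, 0.894) = 0.894
w ≡ (u ⊙ u) = 1 − |0.181 − 0.894| = 1 − 0.713 = 0.287
u ⇒ v = min(1, 1 − 0.947 + 0.360) = min(1, 0.413) = 0.413
(u ⇒ v) ⇒ v = min(1, 1 − 0.413 + 0.360) = min(1, 0.947) = 0.947
(w ≡ (u ⊙ u)) ≡ ((u ⇒ v) ⇒ v) = 1 − |0.287 − 0.947| = 1 − 0.660 = 0.340
((v ⇒ (u ≡ w)) ⇒ v) ⇒ ((w ≡ (u ⊙ u)) ≡ ((u ⇒ v) ⇒ v)) = min(1, 1 − 0.486 + 0.340) = min(1, 0.854) = 0.854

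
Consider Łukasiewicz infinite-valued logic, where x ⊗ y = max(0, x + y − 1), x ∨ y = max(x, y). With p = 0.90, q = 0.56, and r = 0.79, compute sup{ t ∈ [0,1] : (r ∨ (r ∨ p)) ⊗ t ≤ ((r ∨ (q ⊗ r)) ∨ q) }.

0.89

r ∨ p = max(0.79, 0.90) = 0.90
r ∨ (r ∨ p) = max(0.79, 0.90) = 0.90
So the left factor is r ∨ (r ∨ p) = 0.90.
q ⊗ r = max(0, 0.56 + 0.79 − 1) = max(0, 0.35) = 0.35
r ∨ (q ⊗ r) = max(0.79, 0.35) = 0.79
(r ∨ (q ⊗ r)) ∨ q = max(0.79, 0.56) = 0.79
So the right-hand bound is (r ∨ (q ⊗ r)) ∨ q = 0.79.
The residuum of the Łukasiewicz t-norm gives the supremum: min(1, 1 − 0.90 + 0.79).
1 − 0.90 + 0.79 = 0.89, so t = min(1, 0.89) = 0.89.
Check: 0.90 ⊗ 0.89 = max(0, 0.79) = 0.79 ≤ 0.79.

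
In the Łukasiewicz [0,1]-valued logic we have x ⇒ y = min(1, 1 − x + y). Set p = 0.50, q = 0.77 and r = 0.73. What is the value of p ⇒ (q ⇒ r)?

1.00

q ⇒ r = min(1, 1 − 0.77 + 0.73) = min(1, 0.96) = 0.96
p ⇒ (q ⇒ r) = min(1, 1 − 0.50 + 0.96) = min(1, 1.46) = 1.00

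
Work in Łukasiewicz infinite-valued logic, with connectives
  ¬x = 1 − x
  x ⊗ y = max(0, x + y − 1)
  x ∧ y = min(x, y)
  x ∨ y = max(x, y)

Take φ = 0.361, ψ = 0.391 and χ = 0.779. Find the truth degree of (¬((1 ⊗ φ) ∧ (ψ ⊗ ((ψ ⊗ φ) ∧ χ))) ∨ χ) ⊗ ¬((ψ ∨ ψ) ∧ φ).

1 ⊗ φ = max(0, 1.000 + 0.361 − 1) = max(0, 0.361) = 0.361
ψ ⊗ φ = max(0, 0.391 + 0.361 − 1) = max(0, -0.248) = 0.000
(ψ ⊗ φ) ∧ χ = min(0.000, 0.779) = 0.000
ψ ⊗ ((ψ ⊗ φ) ∧ χ) = max(0, 0.391 + 0.000 − 1) = max(0, -0.609) = 0.000
(1 ⊗ φ) ∧ (ψ ⊗ ((ψ ⊗ φ) ∧ χ)) = min(0.361, 0.000) = 0.000
¬((1 ⊗ φ) ∧ (ψ ⊗ ((ψ ⊗ φ) ∧ χ))) = 1 − 0.000 = 1.000
¬((1 ⊗ φ) ∧ (ψ ⊗ ((ψ ⊗ φ) ∧ χ))) ∨ χ = max(1.000, 0.779) = 1.000
ψ ∨ ψ = max(0.391, 0.391) = 0.391
(ψ ∨ ψ) ∧ φ = min(0.391, 0.361) = 0.361
¬((ψ ∨ ψ) ∧ φ) = 1 − 0.361 = 0.639
(¬((1 ⊗ φ) ∧ (ψ ⊗ ((ψ ⊗ φ) ∧ χ))) ∨ χ) ⊗ ¬((ψ ∨ ψ) ∧ φ) = max(0, 1.000 + 0.639 − 1) = max(0, 0.639) = 0.639

0.639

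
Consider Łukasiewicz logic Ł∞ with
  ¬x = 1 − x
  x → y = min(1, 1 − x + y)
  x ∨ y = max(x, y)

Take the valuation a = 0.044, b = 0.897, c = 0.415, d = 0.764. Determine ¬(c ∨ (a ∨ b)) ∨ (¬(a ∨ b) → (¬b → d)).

a ∨ b = max(0.044, 0.897) = 0.897
c ∨ (a ∨ b) = max(0.415, 0.897) = 0.897
¬(c ∨ (a ∨ b)) = 1 − 0.897 = 0.103
¬(a ∨ b) = 1 − 0.897 = 0.103
¬b = 1 − 0.897 = 0.103
¬b → d = min(1, 1 − 0.103 + 0.764) = min(1, 1.661) = 1.000
¬(a ∨ b) → (¬b → d) = min(1, 1 − 0.103 + 1.000) = min(1, 1.897) = 1.000
¬(c ∨ (a ∨ b)) ∨ (¬(a ∨ b) → (¬b → d)) = max(0.103, 1.000) = 1.000

1.000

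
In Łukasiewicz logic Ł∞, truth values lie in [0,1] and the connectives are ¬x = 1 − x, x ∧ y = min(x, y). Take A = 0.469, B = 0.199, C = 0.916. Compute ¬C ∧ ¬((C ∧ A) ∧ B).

0.084

¬C = 1 − 0.916 = 0.084
C ∧ A = min(0.916, 0.469) = 0.469
(C ∧ A) ∧ B = min(0.469, 0.199) = 0.199
¬((C ∧ A) ∧ B) = 1 − 0.199 = 0.801
¬C ∧ ¬((C ∧ A) ∧ B) = min(0.084, 0.801) = 0.084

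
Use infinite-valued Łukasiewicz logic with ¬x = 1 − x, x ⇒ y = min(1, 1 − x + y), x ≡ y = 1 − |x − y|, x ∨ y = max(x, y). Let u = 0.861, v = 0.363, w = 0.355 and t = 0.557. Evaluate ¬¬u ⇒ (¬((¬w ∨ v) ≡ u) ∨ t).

0.696

¬u = 1 − 0.861 = 0.139
¬¬u = 1 − 0.139 = 0.861
¬w = 1 − 0.355 = 0.645
¬w ∨ v = max(0.645, 0.363) = 0.645
(¬w ∨ v) ≡ u = 1 − |0.645 − 0.861| = 1 − 0.216 = 0.784
¬((¬w ∨ v) ≡ u) = 1 − 0.784 = 0.216
¬((¬w ∨ v) ≡ u) ∨ t = max(0.216, 0.557) = 0.557
¬¬u ⇒ (¬((¬w ∨ v) ≡ u) ∨ t) = min(1, 1 − 0.861 + 0.557) = min(1, 0.696) = 0.696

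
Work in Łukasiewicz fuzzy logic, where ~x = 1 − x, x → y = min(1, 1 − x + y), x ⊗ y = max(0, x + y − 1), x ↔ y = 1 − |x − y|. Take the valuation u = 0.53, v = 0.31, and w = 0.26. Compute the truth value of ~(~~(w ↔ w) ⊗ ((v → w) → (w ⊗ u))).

0.95

w ↔ w = 1 − |0.26 − 0.26| = 1 − 0.00 = 1.00
~(w ↔ w) = 1 − 1.00 = 0.00
~~(w ↔ w) = 1 − 0.00 = 1.00
v → w = min(1, 1 − 0.31 + 0.26) = min(1, 0.95) = 0.95
w ⊗ u = max(0, 0.26 + 0.53 − 1) = max(0, -0.21) = 0.00
(v → w) → (w ⊗ u) = min(1, 1 − 0.95 + 0.00) = min(1, 0.05) = 0.05
~~(w ↔ w) ⊗ ((v → w) → (w ⊗ u)) = max(0, 1.00 + 0.05 − 1) = max(0, 0.05) = 0.05
~(~~(w ↔ w) ⊗ ((v → w) → (w ⊗ u))) = 1 − 0.05 = 0.95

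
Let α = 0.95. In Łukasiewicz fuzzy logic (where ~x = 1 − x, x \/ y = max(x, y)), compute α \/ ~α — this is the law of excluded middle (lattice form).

0.95

~α = 1 − 0.95 = 0.05
α \/ ~α = max(0.95, 0.05) = 0.95
(The value 0.95 < 1 shows this instance is not satisfied; not a Ł∞-tautology — its value is max(a, 1−a).)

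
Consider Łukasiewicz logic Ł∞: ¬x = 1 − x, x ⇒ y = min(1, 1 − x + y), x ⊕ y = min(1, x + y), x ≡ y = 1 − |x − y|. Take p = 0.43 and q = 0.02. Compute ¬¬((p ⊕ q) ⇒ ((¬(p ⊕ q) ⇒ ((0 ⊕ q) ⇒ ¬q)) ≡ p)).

p ⊕ q = min(1, 0.43 + 0.02) = min(1, 0.45) = 0.45
¬(p ⊕ q) = 1 − 0.45 = 0.55
0 ⊕ q = min(1, 0.00 + 0.02) = min(1, 0.02) = 0.02
¬q = 1 − 0.02 = 0.98
(0 ⊕ q) ⇒ ¬q = min(1, 1 − 0.02 + 0.98) = min(1, 1.96) = 1.00
¬(p ⊕ q) ⇒ ((0 ⊕ q) ⇒ ¬q) = min(1, 1 − 0.55 + 1.00) = min(1, 1.45) = 1.00
(¬(p ⊕ q) ⇒ ((0 ⊕ q) ⇒ ¬q)) ≡ p = 1 − |1.00 − 0.43| = 1 − 0.57 = 0.43
(p ⊕ q) ⇒ ((¬(p ⊕ q) ⇒ ((0 ⊕ q) ⇒ ¬q)) ≡ p) = min(1, 1 − 0.45 + 0.43) = min(1, 0.98) = 0.98
¬((p ⊕ q) ⇒ ((¬(p ⊕ q) ⇒ ((0 ⊕ q) ⇒ ¬q)) ≡ p)) = 1 − 0.98 = 0.02
¬¬((p ⊕ q) ⇒ ((¬(p ⊕ q) ⇒ ((0 ⊕ q) ⇒ ¬q)) ≡ p)) = 1 − 0.02 = 0.98

0.98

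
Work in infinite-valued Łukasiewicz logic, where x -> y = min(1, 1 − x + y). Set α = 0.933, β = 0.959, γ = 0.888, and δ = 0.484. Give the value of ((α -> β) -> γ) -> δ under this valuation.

0.596

α -> β = min(1, 1 − 0.933 + 0.959) = min(1, 1.026) = 1.000
(α -> β) -> γ = min(1, 1 − 1.000 + 0.888) = min(1, 0.888) = 0.888
((α -> β) -> γ) -> δ = min(1, 1 − 0.888 + 0.484) = min(1, 0.596) = 0.596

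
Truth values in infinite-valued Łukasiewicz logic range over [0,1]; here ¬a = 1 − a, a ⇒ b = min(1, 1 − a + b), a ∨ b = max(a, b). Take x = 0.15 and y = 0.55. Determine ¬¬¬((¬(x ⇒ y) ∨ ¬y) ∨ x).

x ⇒ y = min(1, 1 − 0.15 + 0.55) = min(1, 1.40) = 1.00
¬(x ⇒ y) = 1 − 1.00 = 0.00
¬y = 1 − 0.55 = 0.45
¬(x ⇒ y) ∨ ¬y = max(0.00, 0.45) = 0.45
(¬(x ⇒ y) ∨ ¬y) ∨ x = max(0.45, 0.15) = 0.45
¬((¬(x ⇒ y) ∨ ¬y) ∨ x) = 1 − 0.45 = 0.55
¬¬((¬(x ⇒ y) ∨ ¬y) ∨ x) = 1 − 0.55 = 0.45
¬¬¬((¬(x ⇒ y) ∨ ¬y) ∨ x) = 1 − 0.45 = 0.55

0.55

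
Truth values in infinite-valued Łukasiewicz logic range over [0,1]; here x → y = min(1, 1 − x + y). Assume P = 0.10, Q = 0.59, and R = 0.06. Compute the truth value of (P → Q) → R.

P → Q = min(1, 1 − 0.10 + 0.59) = min(1, 1.49) = 1.00
(P → Q) → R = min(1, 1 − 1.00 + 0.06) = min(1, 0.06) = 0.06

0.06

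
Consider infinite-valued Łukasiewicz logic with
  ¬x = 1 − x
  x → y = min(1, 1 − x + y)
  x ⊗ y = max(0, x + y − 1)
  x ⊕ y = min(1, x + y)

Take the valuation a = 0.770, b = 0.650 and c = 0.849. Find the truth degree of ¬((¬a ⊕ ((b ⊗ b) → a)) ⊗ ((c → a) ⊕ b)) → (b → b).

¬a = 1 − 0.770 = 0.230
b ⊗ b = max(0, 0.650 + 0.650 − 1) = max(0, 0.300) = 0.300
(b ⊗ b) → a = min(1, 1 − 0.300 + 0.770) = min(1, 1.470) = 1.000
¬a ⊕ ((b ⊗ b) → a) = min(1, 0.230 + 1.000) = min(1, 1.230) = 1.000
c → a = min(1, 1 − 0.849 + 0.770) = min(1, 0.921) = 0.921
(c → a) ⊕ b = min(1, 0.921 + 0.650) = min(1, 1.571) = 1.000
(¬a ⊕ ((b ⊗ b) → a)) ⊗ ((c → a) ⊕ b) = max(0, 1.000 + 1.000 − 1) = max(0, 1.000) = 1.000
¬((¬a ⊕ ((b ⊗ b) → a)) ⊗ ((c → a) ⊕ b)) = 1 − 1.000 = 0.000
b → b = min(1, 1 − 0.650 + 0.650) = min(1, 1.000) = 1.000
¬((¬a ⊕ ((b ⊗ b) → a)) ⊗ ((c → a) ⊕ b)) → (b → b) = min(1, 1 − 0.000 + 1.000) = min(1, 2.000) = 1.000

1.000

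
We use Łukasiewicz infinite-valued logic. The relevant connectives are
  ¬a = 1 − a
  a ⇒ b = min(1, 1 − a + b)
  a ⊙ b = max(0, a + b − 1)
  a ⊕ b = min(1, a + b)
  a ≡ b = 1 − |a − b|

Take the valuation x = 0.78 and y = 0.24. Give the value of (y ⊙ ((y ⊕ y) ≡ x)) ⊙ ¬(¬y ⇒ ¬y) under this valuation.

0.00

y ⊕ y = min(1, 0.24 + 0.24) = min(1, 0.48) = 0.48
(y ⊕ y) ≡ x = 1 − |0.48 − 0.78| = 1 − 0.30 = 0.70
y ⊙ ((y ⊕ y) ≡ x) = max(0, 0.24 + 0.70 − 1) = max(0, -0.06) = 0.00
¬y = 1 − 0.24 = 0.76
¬y ⇒ ¬y = min(1, 1 − 0.76 + 0.76) = min(1, 1.00) = 1.00
¬(¬y ⇒ ¬y) = 1 − 1.00 = 0.00
(y ⊙ ((y ⊕ y) ≡ x)) ⊙ ¬(¬y ⇒ ¬y) = max(0, 0.00 + 0.00 − 1) = max(0, -1.00) = 0.00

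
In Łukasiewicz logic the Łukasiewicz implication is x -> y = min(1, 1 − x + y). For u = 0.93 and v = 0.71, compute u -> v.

0.78

u -> v = min(1, 1 − 0.93 + 0.71) = min(1, 0.78) = 0.78
For comparison, the Gödel implication (1 if x ≤ y else y) would give 0.71.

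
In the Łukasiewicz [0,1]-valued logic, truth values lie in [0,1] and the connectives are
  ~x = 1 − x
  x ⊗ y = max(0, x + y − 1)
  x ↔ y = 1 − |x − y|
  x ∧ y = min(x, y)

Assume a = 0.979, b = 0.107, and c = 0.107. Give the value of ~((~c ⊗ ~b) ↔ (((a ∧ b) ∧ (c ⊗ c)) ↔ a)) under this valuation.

~c = 1 − 0.107 = 0.893
~b = 1 − 0.107 = 0.893
~c ⊗ ~b = max(0, 0.893 + 0.893 − 1) = max(0, 0.786) = 0.786
a ∧ b = min(0.979, 0.107) = 0.107
c ⊗ c = max(0, 0.107 + 0.107 − 1) = max(0, -0.786) = 0.000
(a ∧ b) ∧ (c ⊗ c) = min(0.107, 0.000) = 0.000
((a ∧ b) ∧ (c ⊗ c)) ↔ a = 1 − |0.000 − 0.979| = 1 − 0.979 = 0.021
(~c ⊗ ~b) ↔ (((a ∧ b) ∧ (c ⊗ c)) ↔ a) = 1 − |0.786 − 0.021| = 1 − 0.765 = 0.235
~((~c ⊗ ~b) ↔ (((a ∧ b) ∧ (c ⊗ c)) ↔ a)) = 1 − 0.235 = 0.765

0.765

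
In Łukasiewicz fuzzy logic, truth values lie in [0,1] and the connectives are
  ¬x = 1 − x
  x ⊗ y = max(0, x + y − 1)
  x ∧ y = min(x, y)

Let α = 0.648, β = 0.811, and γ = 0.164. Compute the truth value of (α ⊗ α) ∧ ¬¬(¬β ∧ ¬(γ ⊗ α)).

α ⊗ α = max(0, 0.648 + 0.648 − 1) = max(0, 0.296) = 0.296
¬β = 1 − 0.811 = 0.189
γ ⊗ α = max(0, 0.164 + 0.648 − 1) = max(0, -0.188) = 0.000
¬(γ ⊗ α) = 1 − 0.000 = 1.000
¬β ∧ ¬(γ ⊗ α) = min(0.189, 1.000) = 0.189
¬(¬β ∧ ¬(γ ⊗ α)) = 1 − 0.189 = 0.811
¬¬(¬β ∧ ¬(γ ⊗ α)) = 1 − 0.811 = 0.189
(α ⊗ α) ∧ ¬¬(¬β ∧ ¬(γ ⊗ α)) = min(0.296, 0.189) = 0.189

0.189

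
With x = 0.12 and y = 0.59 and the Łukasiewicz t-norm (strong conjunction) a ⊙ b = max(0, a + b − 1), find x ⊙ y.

0.00

x ⊙ y = max(0, 0.12 + 0.59 − 1) = max(0, -0.29) = 0.00
For comparison, the Gödel (minimum) t-norm min(a, b) would give 0.12.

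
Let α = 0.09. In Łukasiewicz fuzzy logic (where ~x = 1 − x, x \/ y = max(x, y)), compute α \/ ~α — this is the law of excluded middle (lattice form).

~α = 1 − 0.09 = 0.91
α \/ ~α = max(0.09, 0.91) = 0.91
(The value 0.91 < 1 shows this instance is not satisfied; not a Ł∞-tautology — its value is max(a, 1−a).)

0.91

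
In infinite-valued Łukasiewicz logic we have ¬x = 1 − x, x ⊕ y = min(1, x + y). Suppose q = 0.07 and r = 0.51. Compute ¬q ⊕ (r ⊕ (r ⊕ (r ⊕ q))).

¬q = 1 − 0.07 = 0.93
r ⊕ q = min(1, 0.51 + 0.07) = min(1, 0.58) = 0.58
r ⊕ (r ⊕ q) = min(1, 0.51 + 0.58) = min(1, 1.09) = 1.00
r ⊕ (r ⊕ (r ⊕ q)) = min(1, 0.51 + 1.00) = min(1, 1.51) = 1.00
¬q ⊕ (r ⊕ (r ⊕ (r ⊕ q))) = min(1, 0.93 + 1.00) = min(1, 1.93) = 1.00

1.00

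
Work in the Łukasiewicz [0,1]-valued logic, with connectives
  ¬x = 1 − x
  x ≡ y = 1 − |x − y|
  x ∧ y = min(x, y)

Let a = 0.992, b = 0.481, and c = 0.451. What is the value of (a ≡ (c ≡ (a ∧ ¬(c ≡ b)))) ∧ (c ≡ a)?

c ≡ b = 1 − |0.451 − 0.481| = 1 − 0.030 = 0.970
¬(c ≡ b) = 1 − 0.970 = 0.030
a ∧ ¬(c ≡ b) = min(0.992, 0.030) = 0.030
c ≡ (a ∧ ¬(c ≡ b)) = 1 − |0.451 − 0.030| = 1 − 0.421 = 0.579
a ≡ (c ≡ (a ∧ ¬(c ≡ b))) = 1 − |0.992 − 0.579| = 1 − 0.413 = 0.587
c ≡ a = 1 − |0.451 − 0.992| = 1 − 0.541 = 0.459
(a ≡ (c ≡ (a ∧ ¬(c ≡ b)))) ∧ (c ≡ a) = min(0.587, 0.459) = 0.459

0.459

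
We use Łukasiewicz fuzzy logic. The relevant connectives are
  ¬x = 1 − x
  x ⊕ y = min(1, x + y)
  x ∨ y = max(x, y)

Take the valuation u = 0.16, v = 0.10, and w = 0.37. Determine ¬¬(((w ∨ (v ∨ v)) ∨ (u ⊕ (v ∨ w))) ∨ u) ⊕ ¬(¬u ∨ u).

0.69

v ∨ v = max(0.10, 0.10) = 0.10
w ∨ (v ∨ v) = max(0.37, 0.10) = 0.37
v ∨ w = max(0.10, 0.37) = 0.37
u ⊕ (v ∨ w) = min(1, 0.16 + 0.37) = min(1, 0.53) = 0.53
(w ∨ (v ∨ v)) ∨ (u ⊕ (v ∨ w)) = max(0.37, 0.53) = 0.53
((w ∨ (v ∨ v)) ∨ (u ⊕ (v ∨ w))) ∨ u = max(0.53, 0.16) = 0.53
¬(((w ∨ (v ∨ v)) ∨ (u ⊕ (v ∨ w))) ∨ u) = 1 − 0.53 = 0.47
¬¬(((w ∨ (v ∨ v)) ∨ (u ⊕ (v ∨ w))) ∨ u) = 1 − 0.47 = 0.53
¬u = 1 − 0.16 = 0.84
¬u ∨ u = max(0.84, 0.16) = 0.84
¬(¬u ∨ u) = 1 − 0.84 = 0.16
¬¬(((w ∨ (v ∨ v)) ∨ (u ⊕ (v ∨ w))) ∨ u) ⊕ ¬(¬u ∨ u) = min(1, 0.53 + 0.16) = min(1, 0.69) = 0.69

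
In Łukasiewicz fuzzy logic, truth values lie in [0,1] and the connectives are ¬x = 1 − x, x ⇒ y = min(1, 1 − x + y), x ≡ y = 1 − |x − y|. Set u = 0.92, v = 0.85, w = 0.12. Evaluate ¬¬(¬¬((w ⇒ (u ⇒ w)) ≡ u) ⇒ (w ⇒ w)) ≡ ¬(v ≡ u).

u ⇒ w = min(1, 1 − 0.92 + 0.12) = min(1, 0.20) = 0.20
w ⇒ (u ⇒ w) = min(1, 1 − 0.12 + 0.20) = min(1, 1.08) = 1.00
(w ⇒ (u ⇒ w)) ≡ u = 1 − |1.00 − 0.92| = 1 − 0.08 = 0.92
¬((w ⇒ (u ⇒ w)) ≡ u) = 1 − 0.92 = 0.08
¬¬((w ⇒ (u ⇒ w)) ≡ u) = 1 − 0.08 = 0.92
w ⇒ w = min(1, 1 − 0.12 + 0.12) = min(1, 1.00) = 1.00
¬¬((w ⇒ (u ⇒ w)) ≡ u) ⇒ (w ⇒ w) = min(1, 1 − 0.92 + 1.00) = min(1, 1.08) = 1.00
¬(¬¬((w ⇒ (u ⇒ w)) ≡ u) ⇒ (w ⇒ w)) = 1 − 1.00 = 0.00
¬¬(¬¬((w ⇒ (u ⇒ w)) ≡ u) ⇒ (w ⇒ w)) = 1 − 0.00 = 1.00
v ≡ u = 1 − |0.85 − 0.92| = 1 − 0.07 = 0.93
¬(v ≡ u) = 1 − 0.93 = 0.07
¬¬(¬¬((w ⇒ (u ⇒ w)) ≡ u) ⇒ (w ⇒ w)) ≡ ¬(v ≡ u) = 1 − |1.00 − 0.07| = 1 − 0.93 = 0.07

0.07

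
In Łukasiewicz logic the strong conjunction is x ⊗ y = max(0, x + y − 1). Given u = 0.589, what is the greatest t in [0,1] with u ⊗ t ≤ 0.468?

The residuum of the Łukasiewicz t-norm gives the supremum: min(1, 1 − 0.589 + 0.468).
1 − 0.589 + 0.468 = 0.879, so t = min(1, 0.879) = 0.879.
Check: 0.589 ⊗ 0.879 = max(0, 0.468) = 0.468 ≤ 0.468.

0.879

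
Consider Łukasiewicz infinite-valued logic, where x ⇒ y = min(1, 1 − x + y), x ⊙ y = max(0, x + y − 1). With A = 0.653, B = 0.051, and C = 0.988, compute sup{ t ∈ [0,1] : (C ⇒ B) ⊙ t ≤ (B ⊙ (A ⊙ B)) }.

C ⇒ B = min(1, 1 − 0.988 + 0.051) = min(1, 0.063) = 0.063
So the left factor is C ⇒ B = 0.063.
A ⊙ B = max(0, 0.653 + 0.051 − 1) = max(0, -0.296) = 0.000
B ⊙ (A ⊙ B) = max(0, 0.051 + 0.000 − 1) = max(0, -0.949) = 0.000
So the right-hand bound is B ⊙ (A ⊙ B) = 0.000.
The residuum of the Łukasiewicz t-norm gives the supremum: min(1, 1 − 0.063 + 0.000).
1 − 0.063 + 0.000 = 0.937, so t = min(1, 0.937) = 0.937.
Check: 0.063 ⊙ 0.937 = max(0, 0.000) = 0.000 ≤ 0.000.

0.937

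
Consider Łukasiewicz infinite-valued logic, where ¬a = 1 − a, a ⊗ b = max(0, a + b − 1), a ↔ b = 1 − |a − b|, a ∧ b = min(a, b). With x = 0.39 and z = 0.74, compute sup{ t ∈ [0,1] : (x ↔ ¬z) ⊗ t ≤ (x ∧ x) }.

0.52

¬z = 1 − 0.74 = 0.26
x ↔ ¬z = 1 − |0.39 − 0.26| = 1 − 0.13 = 0.87
So the left factor is x ↔ ¬z = 0.87.
x ∧ x = min(0.39, 0.39) = 0.39
So the right-hand bound is x ∧ x = 0.39.
The residuum of the Łukasiewicz t-norm gives the supremum: min(1, 1 − 0.87 + 0.39).
1 − 0.87 + 0.39 = 0.52, so t = min(1, 0.52) = 0.52.
Check: 0.87 ⊗ 0.52 = max(0, 0.39) = 0.39 ≤ 0.39.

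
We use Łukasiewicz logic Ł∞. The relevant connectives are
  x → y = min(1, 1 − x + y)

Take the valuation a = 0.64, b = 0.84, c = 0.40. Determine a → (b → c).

0.92

b → c = min(1, 1 − 0.84 + 0.40) = min(1, 0.56) = 0.56
a → (b → c) = min(1, 1 − 0.64 + 0.56) = min(1, 0.92) = 0.92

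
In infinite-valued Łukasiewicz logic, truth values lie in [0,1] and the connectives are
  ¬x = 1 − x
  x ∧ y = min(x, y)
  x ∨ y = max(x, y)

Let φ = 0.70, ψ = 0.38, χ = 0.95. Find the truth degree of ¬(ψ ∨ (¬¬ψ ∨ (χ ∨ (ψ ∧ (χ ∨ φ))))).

¬ψ = 1 − 0.38 = 0.62
¬¬ψ = 1 − 0.62 = 0.38
χ ∨ φ = max(0.95, 0.70) = 0.95
ψ ∧ (χ ∨ φ) = min(0.38, 0.95) = 0.38
χ ∨ (ψ ∧ (χ ∨ φ)) = max(0.95, 0.38) = 0.95
¬¬ψ ∨ (χ ∨ (ψ ∧ (χ ∨ φ))) = max(0.38, 0.95) = 0.95
ψ ∨ (¬¬ψ ∨ (χ ∨ (ψ ∧ (χ ∨ φ)))) = max(0.38, 0.95) = 0.95
¬(ψ ∨ (¬¬ψ ∨ (χ ∨ (ψ ∧ (χ ∨ φ))))) = 1 − 0.95 = 0.05

0.05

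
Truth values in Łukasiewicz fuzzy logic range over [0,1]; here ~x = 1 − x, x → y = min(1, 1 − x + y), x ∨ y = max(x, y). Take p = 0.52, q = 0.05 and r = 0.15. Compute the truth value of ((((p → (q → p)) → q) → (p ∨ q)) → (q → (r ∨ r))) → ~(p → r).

0.37

q → p = min(1, 1 − 0.05 + 0.52) = min(1, 1.47) = 1.00
p → (q → p) = min(1, 1 − 0.52 + 1.00) = min(1, 1.48) = 1.00
(p → (q → p)) → q = min(1, 1 − 1.00 + 0.05) = min(1, 0.05) = 0.05
p ∨ q = max(0.52, 0.05) = 0.52
((p → (q → p)) → q) → (p ∨ q) = min(1, 1 − 0.05 + 0.52) = min(1, 1.47) = 1.00
r ∨ r = max(0.15, 0.15) = 0.15
q → (r ∨ r) = min(1, 1 − 0.05 + 0.15) = min(1, 1.10) = 1.00
(((p → (q → p)) → q) → (p ∨ q)) → (q → (r ∨ r)) = min(1, 1 − 1.00 + 1.00) = min(1, 1.00) = 1.00
p → r = min(1, 1 − 0.52 + 0.15) = min(1, 0.63) = 0.63
~(p → r) = 1 − 0.63 = 0.37
((((p → (q → p)) → q) → (p ∨ q)) → (q → (r ∨ r))) → ~(p → r) = min(1, 1 − 1.00 + 0.37) = min(1, 0.37) = 0.37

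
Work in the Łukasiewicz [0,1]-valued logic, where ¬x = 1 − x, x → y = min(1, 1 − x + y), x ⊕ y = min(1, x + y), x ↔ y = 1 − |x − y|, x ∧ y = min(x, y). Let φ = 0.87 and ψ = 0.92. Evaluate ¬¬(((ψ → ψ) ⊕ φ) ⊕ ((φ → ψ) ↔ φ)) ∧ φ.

0.87

ψ → ψ = min(1, 1 − 0.92 + 0.92) = min(1, 1.00) = 1.00
(ψ → ψ) ⊕ φ = min(1, 1.00 + 0.87) = min(1, 1.87) = 1.00
φ → ψ = min(1, 1 − 0.87 + 0.92) = min(1, 1.05) = 1.00
(φ → ψ) ↔ φ = 1 − |1.00 − 0.87| = 1 − 0.13 = 0.87
((ψ → ψ) ⊕ φ) ⊕ ((φ → ψ) ↔ φ) = min(1, 1.00 + 0.87) = min(1, 1.87) = 1.00
¬(((ψ → ψ) ⊕ φ) ⊕ ((φ → ψ) ↔ φ)) = 1 − 1.00 = 0.00
¬¬(((ψ → ψ) ⊕ φ) ⊕ ((φ → ψ) ↔ φ)) = 1 − 0.00 = 1.00
¬¬(((ψ → ψ) ⊕ φ) ⊕ ((φ → ψ) ↔ φ)) ∧ φ = min(1.00, 0.87) = 0.87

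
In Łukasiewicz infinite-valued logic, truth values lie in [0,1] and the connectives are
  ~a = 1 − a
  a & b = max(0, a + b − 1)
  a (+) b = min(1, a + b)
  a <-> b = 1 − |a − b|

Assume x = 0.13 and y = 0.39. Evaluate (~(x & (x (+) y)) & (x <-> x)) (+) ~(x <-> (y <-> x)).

x (+) y = min(1, 0.13 + 0.39) = min(1, 0.52) = 0.52
x & (x (+) y) = max(0, 0.13 + 0.52 − 1) = max(0, -0.35) = 0.00
~(x & (x (+) y)) = 1 − 0.00 = 1.00
x <-> x = 1 − |0.13 − 0.13| = 1 − 0.00 = 1.00
~(x & (x (+) y)) & (x <-> x) = max(0, 1.00 + 1.00 − 1) = max(0, 1.00) = 1.00
y <-> x = 1 − |0.39 − 0.13| = 1 − 0.26 = 0.74
x <-> (y <-> x) = 1 − |0.13 − 0.74| = 1 − 0.61 = 0.39
~(x <-> (y <-> x)) = 1 − 0.39 = 0.61
(~(x & (x (+) y)) & (x <-> x)) (+) ~(x <-> (y <-> x)) = min(1, 1.00 + 0.61) = min(1, 1.61) = 1.00

1.00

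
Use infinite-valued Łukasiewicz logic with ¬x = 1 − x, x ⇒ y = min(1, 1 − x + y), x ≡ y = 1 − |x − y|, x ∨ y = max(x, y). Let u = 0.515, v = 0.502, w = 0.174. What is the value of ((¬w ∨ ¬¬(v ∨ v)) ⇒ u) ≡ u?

0.826

¬w = 1 − 0.174 = 0.826
v ∨ v = max(0.502, 0.502) = 0.502
¬(v ∨ v) = 1 − 0.502 = 0.498
¬¬(v ∨ v) = 1 − 0.498 = 0.502
¬w ∨ ¬¬(v ∨ v) = max(0.826, 0.502) = 0.826
(¬w ∨ ¬¬(v ∨ v)) ⇒ u = min(1, 1 − 0.826 + 0.515) = min(1, 0.689) = 0.689
((¬w ∨ ¬¬(v ∨ v)) ⇒ u) ≡ u = 1 − |0.689 − 0.515| = 1 − 0.174 = 0.826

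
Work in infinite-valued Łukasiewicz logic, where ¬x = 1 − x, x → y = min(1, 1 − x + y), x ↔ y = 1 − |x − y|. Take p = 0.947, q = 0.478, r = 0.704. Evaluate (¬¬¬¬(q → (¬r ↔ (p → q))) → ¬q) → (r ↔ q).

¬r = 1 − 0.704 = 0.296
p → q = min(1, 1 − 0.947 + 0.478) = min(1, 0.531) = 0.531
¬r ↔ (p → q) = 1 − |0.296 − 0.531| = 1 − 0.235 = 0.765
q → (¬r ↔ (p → q)) = min(1, 1 − 0.478 + 0.765) = min(1, 1.287) = 1.000
¬(q → (¬r ↔ (p → q))) = 1 − 1.000 = 0.000
¬¬(q → (¬r ↔ (p → q))) = 1 − 0.000 = 1.000
¬¬¬(q → (¬r ↔ (p → q))) = 1 − 1.000 = 0.000
¬¬¬¬(q → (¬r ↔ (p → q))) = 1 − 0.000 = 1.000
¬q = 1 − 0.478 = 0.522
¬¬¬¬(q → (¬r ↔ (p → q))) → ¬q = min(1, 1 − 1.000 + 0.522) = min(1, 0.522) = 0.522
r ↔ q = 1 − |0.704 − 0.478| = 1 − 0.226 = 0.774
(¬¬¬¬(q → (¬r ↔ (p → q))) → ¬q) → (r ↔ q) = min(1, 1 − 0.522 + 0.774) = min(1, 1.252) = 1.000

1.000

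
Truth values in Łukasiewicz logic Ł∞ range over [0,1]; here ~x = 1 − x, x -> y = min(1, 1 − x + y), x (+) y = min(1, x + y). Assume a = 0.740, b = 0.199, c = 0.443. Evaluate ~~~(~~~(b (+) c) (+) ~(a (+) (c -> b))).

0.642

b (+) c = min(1, 0.199 + 0.443) = min(1, 0.642) = 0.642
~(b (+) c) = 1 − 0.642 = 0.358
~~(b (+) c) = 1 − 0.358 = 0.642
~~~(b (+) c) = 1 − 0.642 = 0.358
c -> b = min(1, 1 − 0.443 + 0.199) = min(1, 0.756) = 0.756
a (+) (c -> b) = min(1, 0.740 + 0.756) = min(1, 1.496) = 1.000
~(a (+) (c -> b)) = 1 − 1.000 = 0.000
~~~(b (+) c) (+) ~(a (+) (c -> b)) = min(1, 0.358 + 0.000) = min(1, 0.358) = 0.358
~(~~~(b (+) c) (+) ~(a (+) (c -> b))) = 1 − 0.358 = 0.642
~~(~~~(b (+) c) (+) ~(a (+) (c -> b))) = 1 − 0.642 = 0.358
~~~(~~~(b (+) c) (+) ~(a (+) (c -> b))) = 1 − 0.358 = 0.642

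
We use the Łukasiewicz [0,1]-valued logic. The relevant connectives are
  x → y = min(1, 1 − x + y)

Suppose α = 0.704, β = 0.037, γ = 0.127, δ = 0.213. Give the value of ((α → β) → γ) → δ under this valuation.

0.419

α → β = min(1, 1 − 0.704 + 0.037) = min(1, 0.333) = 0.333
(α → β) → γ = min(1, 1 − 0.333 + 0.127) = min(1, 0.794) = 0.794
((α → β) → γ) → δ = min(1, 1 − 0.794 + 0.213) = min(1, 0.419) = 0.419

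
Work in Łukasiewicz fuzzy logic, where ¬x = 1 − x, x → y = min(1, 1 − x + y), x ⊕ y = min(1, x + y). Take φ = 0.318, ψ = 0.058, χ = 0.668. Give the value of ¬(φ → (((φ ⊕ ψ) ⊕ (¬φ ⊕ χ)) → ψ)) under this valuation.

φ ⊕ ψ = min(1, 0.318 + 0.058) = min(1, 0.376) = 0.376
¬φ = 1 − 0.318 = 0.682
¬φ ⊕ χ = min(1, 0.682 + 0.668) = min(1, 1.350) = 1.000
(φ ⊕ ψ) ⊕ (¬φ ⊕ χ) = min(1, 0.376 + 1.000) = min(1, 1.376) = 1.000
((φ ⊕ ψ) ⊕ (¬φ ⊕ χ)) → ψ = min(1, 1 − 1.000 + 0.058) = min(1, 0.058) = 0.058
φ → (((φ ⊕ ψ) ⊕ (¬φ ⊕ χ)) → ψ) = min(1, 1 − 0.318 + 0.058) = min(1, 0.740) = 0.740
¬(φ → (((φ ⊕ ψ) ⊕ (¬φ ⊕ χ)) → ψ)) = 1 − 0.740 = 0.260

0.260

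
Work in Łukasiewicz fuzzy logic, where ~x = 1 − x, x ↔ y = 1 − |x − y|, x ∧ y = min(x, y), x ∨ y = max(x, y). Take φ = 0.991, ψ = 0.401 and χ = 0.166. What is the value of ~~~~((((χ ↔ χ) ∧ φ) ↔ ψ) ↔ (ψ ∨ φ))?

0.419

χ ↔ χ = 1 − |0.166 − 0.166| = 1 − 0.000 = 1.000
(χ ↔ χ) ∧ φ = min(1.000, 0.991) = 0.991
((χ ↔ χ) ∧ φ) ↔ ψ = 1 − |0.991 − 0.401| = 1 − 0.590 = 0.410
ψ ∨ φ = max(0.401, 0.991) = 0.991
(((χ ↔ χ) ∧ φ) ↔ ψ) ↔ (ψ ∨ φ) = 1 − |0.410 − 0.991| = 1 − 0.581 = 0.419
~((((χ ↔ χ) ∧ φ) ↔ ψ) ↔ (ψ ∨ φ)) = 1 − 0.419 = 0.581
~~((((χ ↔ χ) ∧ φ) ↔ ψ) ↔ (ψ ∨ φ)) = 1 − 0.581 = 0.419
~~~((((χ ↔ χ) ∧ φ) ↔ ψ) ↔ (ψ ∨ φ)) = 1 − 0.419 = 0.581
~~~~((((χ ↔ χ) ∧ φ) ↔ ψ) ↔ (ψ ∨ φ)) = 1 − 0.581 = 0.419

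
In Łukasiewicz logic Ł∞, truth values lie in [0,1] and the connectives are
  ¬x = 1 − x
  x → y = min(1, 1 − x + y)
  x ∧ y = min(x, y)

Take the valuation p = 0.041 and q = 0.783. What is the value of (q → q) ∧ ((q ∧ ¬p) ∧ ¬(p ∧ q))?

0.783

q → q = min(1, 1 − 0.783 + 0.783) = min(1, 1.000) = 1.000
¬p = 1 − 0.041 = 0.959
q ∧ ¬p = min(0.783, 0.959) = 0.783
p ∧ q = min(0.041, 0.783) = 0.041
¬(p ∧ q) = 1 − 0.041 = 0.959
(q ∧ ¬p) ∧ ¬(p ∧ q) = min(0.783, 0.959) = 0.783
(q → q) ∧ ((q ∧ ¬p) ∧ ¬(p ∧ q)) = min(1.000, 0.783) = 0.783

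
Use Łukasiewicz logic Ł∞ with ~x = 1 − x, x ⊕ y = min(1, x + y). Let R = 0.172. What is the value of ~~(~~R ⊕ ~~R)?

0.344

~R = 1 − 0.172 = 0.828
~~R = 1 − 0.828 = 0.172
~~R ⊕ ~~R = min(1, 0.172 + 0.172) = min(1, 0.344) = 0.344
~(~~R ⊕ ~~R) = 1 − 0.344 = 0.656
~~(~~R ⊕ ~~R) = 1 − 0.656 = 0.344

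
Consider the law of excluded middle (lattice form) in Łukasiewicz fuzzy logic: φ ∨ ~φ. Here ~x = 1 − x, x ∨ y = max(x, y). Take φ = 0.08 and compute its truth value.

~φ = 1 − 0.08 = 0.92
φ ∨ ~φ = max(0.08, 0.92) = 0.92
(The value 0.92 < 1 shows this instance is not satisfied; not a Ł∞-tautology — its value is max(a, 1−a).)

0.92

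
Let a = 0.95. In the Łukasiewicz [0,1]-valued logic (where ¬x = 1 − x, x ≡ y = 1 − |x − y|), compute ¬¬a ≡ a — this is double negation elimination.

1.00

¬a = 1 − 0.95 = 0.05
¬¬a = 1 − 0.05 = 0.95
¬¬a ≡ a = 1 − |0.95 − 0.95| = 1 − 0.00 = 1.00
(As expected: always 1 in Ł∞ since negation is involutive.)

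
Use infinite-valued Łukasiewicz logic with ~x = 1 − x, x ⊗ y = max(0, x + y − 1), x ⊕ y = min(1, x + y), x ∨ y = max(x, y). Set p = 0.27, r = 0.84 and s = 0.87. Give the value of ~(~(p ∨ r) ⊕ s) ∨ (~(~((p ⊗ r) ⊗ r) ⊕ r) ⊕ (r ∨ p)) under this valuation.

0.84

p ∨ r = max(0.27, 0.84) = 0.84
~(p ∨ r) = 1 − 0.84 = 0.16
~(p ∨ r) ⊕ s = min(1, 0.16 + 0.87) = min(1, 1.03) = 1.00
~(~(p ∨ r) ⊕ s) = 1 − 1.00 = 0.00
p ⊗ r = max(0, 0.27 + 0.84 − 1) = max(0, 0.11) = 0.11
(p ⊗ r) ⊗ r = max(0, 0.11 + 0.84 − 1) = max(0, -0.05) = 0.00
~((p ⊗ r) ⊗ r) = 1 − 0.00 = 1.00
~((p ⊗ r) ⊗ r) ⊕ r = min(1, 1.00 + 0.84) = min(1, 1.84) = 1.00
~(~((p ⊗ r) ⊗ r) ⊕ r) = 1 − 1.00 = 0.00
r ∨ p = max(0.84, 0.27) = 0.84
~(~((p ⊗ r) ⊗ r) ⊕ r) ⊕ (r ∨ p) = min(1, 0.00 + 0.84) = min(1, 0.84) = 0.84
~(~(p ∨ r) ⊕ s) ∨ (~(~((p ⊗ r) ⊗ r) ⊕ r) ⊕ (r ∨ p)) = max(0.00, 0.84) = 0.84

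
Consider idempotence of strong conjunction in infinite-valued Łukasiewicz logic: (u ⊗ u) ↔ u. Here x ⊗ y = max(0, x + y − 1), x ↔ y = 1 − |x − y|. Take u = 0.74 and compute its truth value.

0.74

u ⊗ u = max(0, 0.74 + 0.74 − 1) = max(0, 0.48) = 0.48
(u ⊗ u) ↔ u = 1 − |0.48 − 0.74| = 1 − 0.26 = 0.74
(The value 0.74 < 1 shows this instance is not satisfied; fails in Ł∞ since a ⊗ a = max(0, 2a−1) ≠ a in general.)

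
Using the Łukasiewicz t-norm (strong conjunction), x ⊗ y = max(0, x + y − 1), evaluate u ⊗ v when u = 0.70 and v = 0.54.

u ⊗ v = max(0, 0.70 + 0.54 − 1) = max(0, 0.24) = 0.24
For comparison, the Gödel (minimum) t-norm min(x, y) would give 0.54.

0.24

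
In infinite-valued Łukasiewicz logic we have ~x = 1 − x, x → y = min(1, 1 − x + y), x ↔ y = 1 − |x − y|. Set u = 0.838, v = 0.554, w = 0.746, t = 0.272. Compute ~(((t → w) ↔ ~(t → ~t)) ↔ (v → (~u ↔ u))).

t → w = min(1, 1 − 0.272 + 0.746) = min(1, 1.474) = 1.000
~t = 1 − 0.272 = 0.728
t → ~t = min(1, 1 − 0.272 + 0.728) = min(1, 1.456) = 1.000
~(t → ~t) = 1 − 1.000 = 0.000
(t → w) ↔ ~(t → ~t) = 1 − |1.000 − 0.000| = 1 − 1.000 = 0.000
~u = 1 − 0.838 = 0.162
~u ↔ u = 1 − |0.162 − 0.838| = 1 − 0.676 = 0.324
v → (~u ↔ u) = min(1, 1 − 0.554 + 0.324) = min(1, 0.770) = 0.770
((t → w) ↔ ~(t → ~t)) ↔ (v → (~u ↔ u)) = 1 − |0.000 − 0.770| = 1 − 0.770 = 0.230
~(((t → w) ↔ ~(t → ~t)) ↔ (v → (~u ↔ u))) = 1 − 0.230 = 0.770

0.770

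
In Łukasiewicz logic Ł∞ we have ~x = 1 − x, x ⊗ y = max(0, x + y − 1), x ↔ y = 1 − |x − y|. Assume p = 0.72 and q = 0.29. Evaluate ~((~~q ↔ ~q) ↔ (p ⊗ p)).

0.14

~q = 1 − 0.29 = 0.71
~~q = 1 − 0.71 = 0.29
~~q ↔ ~q = 1 − |0.29 − 0.71| = 1 − 0.42 = 0.58
p ⊗ p = max(0, 0.72 + 0.72 − 1) = max(0, 0.44) = 0.44
(~~q ↔ ~q) ↔ (p ⊗ p) = 1 − |0.58 − 0.44| = 1 − 0.14 = 0.86
~((~~q ↔ ~q) ↔ (p ⊗ p)) = 1 − 0.86 = 0.14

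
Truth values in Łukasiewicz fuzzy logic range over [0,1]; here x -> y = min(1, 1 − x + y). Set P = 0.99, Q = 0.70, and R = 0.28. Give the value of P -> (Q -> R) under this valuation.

Q -> R = min(1, 1 − 0.70 + 0.28) = min(1, 0.58) = 0.58
P -> (Q -> R) = min(1, 1 − 0.99 + 0.58) = min(1, 0.59) = 0.59

0.59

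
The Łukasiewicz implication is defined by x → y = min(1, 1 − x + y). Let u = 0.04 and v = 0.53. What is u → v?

u → v = min(1, 1 − 0.04 + 0.53) = min(1, 1.49) = 1.00
For comparison, the Gödel implication (1 if x ≤ y else y) would give 1.00.

1.00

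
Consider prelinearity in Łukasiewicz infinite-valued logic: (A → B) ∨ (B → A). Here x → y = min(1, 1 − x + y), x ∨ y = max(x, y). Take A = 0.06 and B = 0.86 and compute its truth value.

1.00

A → B = min(1, 1 − 0.06 + 0.86) = min(1, 1.80) = 1.00
B → A = min(1, 1 − 0.86 + 0.06) = min(1, 0.20) = 0.20
(A → B) ∨ (B → A) = max(1.00, 0.20) = 1.00
(As expected: a Ł∞-tautology — holds in every MV-chain.)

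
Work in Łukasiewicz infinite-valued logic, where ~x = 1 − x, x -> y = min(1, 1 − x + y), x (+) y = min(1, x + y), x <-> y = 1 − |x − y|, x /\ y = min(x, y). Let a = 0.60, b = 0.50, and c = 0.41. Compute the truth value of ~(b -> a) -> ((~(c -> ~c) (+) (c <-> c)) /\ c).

b -> a = min(1, 1 − 0.50 + 0.60) = min(1, 1.10) = 1.00
~(b -> a) = 1 − 1.00 = 0.00
~c = 1 − 0.41 = 0.59
c -> ~c = min(1, 1 − 0.41 + 0.59) = min(1, 1.18) = 1.00
~(c -> ~c) = 1 − 1.00 = 0.00
c <-> c = 1 − |0.41 − 0.41| = 1 − 0.00 = 1.00
~(c -> ~c) (+) (c <-> c) = min(1, 0.00 + 1.00) = min(1, 1.00) = 1.00
(~(c -> ~c) (+) (c <-> c)) /\ c = min(1.00, 0.41) = 0.41
~(b -> a) -> ((~(c -> ~c) (+) (c <-> c)) /\ c) = min(1, 1 − 0.00 + 0.41) = min(1, 1.41) = 1.00

1.00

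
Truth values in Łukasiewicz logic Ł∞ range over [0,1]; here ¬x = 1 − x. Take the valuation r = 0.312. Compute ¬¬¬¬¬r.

¬r = 1 − 0.312 = 0.688
¬¬r = 1 − 0.688 = 0.312
¬¬¬r = 1 − 0.312 = 0.688
¬¬¬¬r = 1 − 0.688 = 0.312
¬¬¬¬¬r = 1 − 0.312 = 0.688

0.688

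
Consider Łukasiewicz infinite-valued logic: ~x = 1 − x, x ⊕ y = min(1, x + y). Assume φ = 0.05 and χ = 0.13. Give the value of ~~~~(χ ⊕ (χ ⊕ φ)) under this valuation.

0.31

χ ⊕ φ = min(1, 0.13 + 0.05) = min(1, 0.18) = 0.18
χ ⊕ (χ ⊕ φ) = min(1, 0.13 + 0.18) = min(1, 0.31) = 0.31
~(χ ⊕ (χ ⊕ φ)) = 1 − 0.31 = 0.69
~~(χ ⊕ (χ ⊕ φ)) = 1 − 0.69 = 0.31
~~~(χ ⊕ (χ ⊕ φ)) = 1 − 0.31 = 0.69
~~~~(χ ⊕ (χ ⊕ φ)) = 1 − 0.69 = 0.31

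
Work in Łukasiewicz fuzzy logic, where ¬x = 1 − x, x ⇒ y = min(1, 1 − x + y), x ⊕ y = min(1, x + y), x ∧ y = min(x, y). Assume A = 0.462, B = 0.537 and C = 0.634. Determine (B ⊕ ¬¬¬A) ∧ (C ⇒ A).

0.828

¬A = 1 − 0.462 = 0.538
¬¬A = 1 − 0.538 = 0.462
¬¬¬A = 1 − 0.462 = 0.538
B ⊕ ¬¬¬A = min(1, 0.537 + 0.538) = min(1, 1.075) = 1.000
C ⇒ A = min(1, 1 − 0.634 + 0.462) = min(1, 0.828) = 0.828
(B ⊕ ¬¬¬A) ∧ (C ⇒ A) = min(1.000, 0.828) = 0.828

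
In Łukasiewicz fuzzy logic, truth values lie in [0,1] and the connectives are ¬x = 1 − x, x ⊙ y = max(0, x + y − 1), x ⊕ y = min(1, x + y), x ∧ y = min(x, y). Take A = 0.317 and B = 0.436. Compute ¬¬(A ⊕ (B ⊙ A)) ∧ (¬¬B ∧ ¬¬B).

0.317

B ⊙ A = max(0, 0.436 + 0.317 − 1) = max(0, -0.247) = 0.000
A ⊕ (B ⊙ A) = min(1, 0.317 + 0.000) = min(1, 0.317) = 0.317
¬(A ⊕ (B ⊙ A)) = 1 − 0.317 = 0.683
¬¬(A ⊕ (B ⊙ A)) = 1 − 0.683 = 0.317
¬B = 1 − 0.436 = 0.564
¬¬B = 1 − 0.564 = 0.436
¬¬B ∧ ¬¬B = min(0.436, 0.436) = 0.436
¬¬(A ⊕ (B ⊙ A)) ∧ (¬¬B ∧ ¬¬B) = min(0.317, 0.436) = 0.317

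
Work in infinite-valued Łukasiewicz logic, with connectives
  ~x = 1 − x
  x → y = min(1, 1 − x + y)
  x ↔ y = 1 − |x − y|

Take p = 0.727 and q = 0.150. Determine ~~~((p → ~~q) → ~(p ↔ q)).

~q = 1 − 0.150 = 0.850
~~q = 1 − 0.850 = 0.150
p → ~~q = min(1, 1 − 0.727 + 0.150) = min(1, 0.423) = 0.423
p ↔ q = 1 − |0.727 − 0.150| = 1 − 0.577 = 0.423
~(p ↔ q) = 1 − 0.423 = 0.577
(p → ~~q) → ~(p ↔ q) = min(1, 1 − 0.423 + 0.577) = min(1, 1.154) = 1.000
~((p → ~~q) → ~(p ↔ q)) = 1 − 1.000 = 0.000
~~((p → ~~q) → ~(p ↔ q)) = 1 − 0.000 = 1.000
~~~((p → ~~q) → ~(p ↔ q)) = 1 − 1.000 = 0.000

0.000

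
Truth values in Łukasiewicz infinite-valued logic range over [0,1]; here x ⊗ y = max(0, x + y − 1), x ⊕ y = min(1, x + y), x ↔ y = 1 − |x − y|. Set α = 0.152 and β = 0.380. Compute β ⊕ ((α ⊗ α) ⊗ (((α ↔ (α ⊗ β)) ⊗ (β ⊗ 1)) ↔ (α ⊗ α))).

α ⊗ α = max(0, 0.152 + 0.152 − 1) = max(0, -0.696) = 0.000
α ⊗ β = max(0, 0.152 + 0.380 − 1) = max(0, -0.468) = 0.000
α ↔ (α ⊗ β) = 1 − |0.152 − 0.000| = 1 − 0.152 = 0.848
β ⊗ 1 = max(0, 0.380 + 1.000 − 1) = max(0, 0.380) = 0.380
(α ↔ (α ⊗ β)) ⊗ (β ⊗ 1) = max(0, 0.848 + 0.380 − 1) = max(0, 0.228) = 0.228
((α ↔ (α ⊗ β)) ⊗ (β ⊗ 1)) ↔ (α ⊗ α) = 1 − |0.228 − 0.000| = 1 − 0.228 = 0.772
(α ⊗ α) ⊗ (((α ↔ (α ⊗ β)) ⊗ (β ⊗ 1)) ↔ (α ⊗ α)) = max(0, 0.000 + 0.772 − 1) = max(0, -0.228) = 0.000
β ⊕ ((α ⊗ α) ⊗ (((α ↔ (α ⊗ β)) ⊗ (β ⊗ 1)) ↔ (α ⊗ α))) = min(1, 0.380 + 0.000) = min(1, 0.380) = 0.380

0.380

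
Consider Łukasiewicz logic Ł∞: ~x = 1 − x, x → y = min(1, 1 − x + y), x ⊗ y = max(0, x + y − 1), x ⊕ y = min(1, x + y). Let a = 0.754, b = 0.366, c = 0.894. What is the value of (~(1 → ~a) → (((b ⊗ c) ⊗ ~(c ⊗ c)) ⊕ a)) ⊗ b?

0.366

~a = 1 − 0.754 = 0.246
1 → ~a = min(1, 1 − 1.000 + 0.246) = min(1, 0.246) = 0.246
~(1 → ~a) = 1 − 0.246 = 0.754
b ⊗ c = max(0, 0.366 + 0.894 − 1) = max(0, 0.260) = 0.260
c ⊗ c = max(0, 0.894 + 0.894 − 1) = max(0, 0.788) = 0.788
~(c ⊗ c) = 1 − 0.788 = 0.212
(b ⊗ c) ⊗ ~(c ⊗ c) = max(0, 0.260 + 0.212 − 1) = max(0, -0.528) = 0.000
((b ⊗ c) ⊗ ~(c ⊗ c)) ⊕ a = min(1, 0.000 + 0.754) = min(1, 0.754) = 0.754
~(1 → ~a) → (((b ⊗ c) ⊗ ~(c ⊗ c)) ⊕ a) = min(1, 1 − 0.754 + 0.754) = min(1, 1.000) = 1.000
(~(1 → ~a) → (((b ⊗ c) ⊗ ~(c ⊗ c)) ⊕ a)) ⊗ b = max(0, 1.000 + 0.366 − 1) = max(0, 0.366) = 0.366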